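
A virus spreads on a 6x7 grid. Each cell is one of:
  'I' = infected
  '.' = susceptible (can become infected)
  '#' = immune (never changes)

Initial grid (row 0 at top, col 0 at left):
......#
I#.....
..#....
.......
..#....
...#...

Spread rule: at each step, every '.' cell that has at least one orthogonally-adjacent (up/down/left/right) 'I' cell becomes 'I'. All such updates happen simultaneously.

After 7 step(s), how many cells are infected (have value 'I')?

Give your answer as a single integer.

Step 0 (initial): 1 infected
Step 1: +2 new -> 3 infected
Step 2: +3 new -> 6 infected
Step 3: +3 new -> 9 infected
Step 4: +5 new -> 14 infected
Step 5: +4 new -> 18 infected
Step 6: +6 new -> 24 infected
Step 7: +4 new -> 28 infected

Answer: 28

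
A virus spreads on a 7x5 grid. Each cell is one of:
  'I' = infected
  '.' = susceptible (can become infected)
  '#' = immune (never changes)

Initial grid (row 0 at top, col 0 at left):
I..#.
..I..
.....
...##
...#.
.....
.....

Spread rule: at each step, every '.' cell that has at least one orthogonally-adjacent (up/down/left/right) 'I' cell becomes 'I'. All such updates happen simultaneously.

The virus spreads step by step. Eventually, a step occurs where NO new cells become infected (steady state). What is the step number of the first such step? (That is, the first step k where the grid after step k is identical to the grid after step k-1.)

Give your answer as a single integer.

Step 0 (initial): 2 infected
Step 1: +6 new -> 8 infected
Step 2: +5 new -> 13 infected
Step 3: +5 new -> 18 infected
Step 4: +3 new -> 21 infected
Step 5: +4 new -> 25 infected
Step 6: +4 new -> 29 infected
Step 7: +2 new -> 31 infected
Step 8: +0 new -> 31 infected

Answer: 8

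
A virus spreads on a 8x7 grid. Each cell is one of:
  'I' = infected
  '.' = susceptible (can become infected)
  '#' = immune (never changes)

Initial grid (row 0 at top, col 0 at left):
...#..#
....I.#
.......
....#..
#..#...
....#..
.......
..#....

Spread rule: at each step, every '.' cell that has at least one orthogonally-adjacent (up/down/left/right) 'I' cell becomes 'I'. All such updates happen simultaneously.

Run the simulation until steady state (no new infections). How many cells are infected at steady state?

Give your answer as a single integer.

Step 0 (initial): 1 infected
Step 1: +4 new -> 5 infected
Step 2: +4 new -> 9 infected
Step 3: +6 new -> 15 infected
Step 4: +6 new -> 21 infected
Step 5: +7 new -> 28 infected
Step 6: +5 new -> 33 infected
Step 7: +6 new -> 39 infected
Step 8: +5 new -> 44 infected
Step 9: +3 new -> 47 infected
Step 10: +1 new -> 48 infected
Step 11: +0 new -> 48 infected

Answer: 48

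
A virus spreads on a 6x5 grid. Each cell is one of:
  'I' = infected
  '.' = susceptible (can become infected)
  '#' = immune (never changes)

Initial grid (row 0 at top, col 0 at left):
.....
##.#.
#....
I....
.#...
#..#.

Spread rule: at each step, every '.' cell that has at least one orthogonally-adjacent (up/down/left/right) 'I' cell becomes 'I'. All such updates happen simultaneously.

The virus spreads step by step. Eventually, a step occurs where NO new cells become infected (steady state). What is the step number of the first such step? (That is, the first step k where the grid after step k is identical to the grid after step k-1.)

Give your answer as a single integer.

Step 0 (initial): 1 infected
Step 1: +2 new -> 3 infected
Step 2: +2 new -> 5 infected
Step 3: +3 new -> 8 infected
Step 4: +5 new -> 13 infected
Step 5: +4 new -> 17 infected
Step 6: +4 new -> 21 infected
Step 7: +2 new -> 23 infected
Step 8: +0 new -> 23 infected

Answer: 8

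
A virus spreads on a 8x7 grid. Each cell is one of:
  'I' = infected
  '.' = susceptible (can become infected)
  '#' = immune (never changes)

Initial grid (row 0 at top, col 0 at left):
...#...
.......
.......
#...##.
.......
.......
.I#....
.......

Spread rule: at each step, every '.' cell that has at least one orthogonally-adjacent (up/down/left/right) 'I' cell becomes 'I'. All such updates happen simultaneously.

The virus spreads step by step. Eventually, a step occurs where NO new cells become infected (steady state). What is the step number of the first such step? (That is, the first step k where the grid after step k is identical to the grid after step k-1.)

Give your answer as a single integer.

Step 0 (initial): 1 infected
Step 1: +3 new -> 4 infected
Step 2: +5 new -> 9 infected
Step 3: +5 new -> 14 infected
Step 4: +6 new -> 20 infected
Step 5: +8 new -> 28 infected
Step 6: +8 new -> 36 infected
Step 7: +6 new -> 42 infected
Step 8: +3 new -> 45 infected
Step 9: +3 new -> 48 infected
Step 10: +2 new -> 50 infected
Step 11: +1 new -> 51 infected
Step 12: +0 new -> 51 infected

Answer: 12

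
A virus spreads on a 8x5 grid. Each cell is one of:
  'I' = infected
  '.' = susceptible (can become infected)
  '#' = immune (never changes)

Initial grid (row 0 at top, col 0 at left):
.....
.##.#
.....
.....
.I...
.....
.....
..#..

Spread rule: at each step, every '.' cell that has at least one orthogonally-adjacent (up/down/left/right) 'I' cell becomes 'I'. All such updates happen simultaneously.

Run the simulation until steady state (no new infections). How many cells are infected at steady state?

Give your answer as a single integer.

Step 0 (initial): 1 infected
Step 1: +4 new -> 5 infected
Step 2: +7 new -> 12 infected
Step 3: +8 new -> 20 infected
Step 4: +6 new -> 26 infected
Step 5: +5 new -> 31 infected
Step 6: +3 new -> 34 infected
Step 7: +2 new -> 36 infected
Step 8: +0 new -> 36 infected

Answer: 36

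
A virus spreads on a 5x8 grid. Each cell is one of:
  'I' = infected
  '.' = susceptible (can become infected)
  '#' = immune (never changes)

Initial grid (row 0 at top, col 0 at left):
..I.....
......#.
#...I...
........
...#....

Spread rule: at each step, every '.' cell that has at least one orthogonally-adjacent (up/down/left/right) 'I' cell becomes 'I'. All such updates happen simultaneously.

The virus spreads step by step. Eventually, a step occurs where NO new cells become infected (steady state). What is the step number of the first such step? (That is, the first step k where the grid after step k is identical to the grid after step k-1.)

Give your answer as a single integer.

Step 0 (initial): 2 infected
Step 1: +7 new -> 9 infected
Step 2: +10 new -> 19 infected
Step 3: +7 new -> 26 infected
Step 4: +6 new -> 32 infected
Step 5: +4 new -> 36 infected
Step 6: +1 new -> 37 infected
Step 7: +0 new -> 37 infected

Answer: 7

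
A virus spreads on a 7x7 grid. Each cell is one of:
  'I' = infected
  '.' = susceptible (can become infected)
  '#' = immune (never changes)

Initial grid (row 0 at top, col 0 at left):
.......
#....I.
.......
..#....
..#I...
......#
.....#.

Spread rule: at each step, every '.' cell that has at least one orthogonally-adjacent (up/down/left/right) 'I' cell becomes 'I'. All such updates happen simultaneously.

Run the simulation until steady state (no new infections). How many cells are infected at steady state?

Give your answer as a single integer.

Answer: 43

Derivation:
Step 0 (initial): 2 infected
Step 1: +7 new -> 9 infected
Step 2: +12 new -> 21 infected
Step 3: +9 new -> 30 infected
Step 4: +6 new -> 36 infected
Step 5: +5 new -> 41 infected
Step 6: +2 new -> 43 infected
Step 7: +0 new -> 43 infected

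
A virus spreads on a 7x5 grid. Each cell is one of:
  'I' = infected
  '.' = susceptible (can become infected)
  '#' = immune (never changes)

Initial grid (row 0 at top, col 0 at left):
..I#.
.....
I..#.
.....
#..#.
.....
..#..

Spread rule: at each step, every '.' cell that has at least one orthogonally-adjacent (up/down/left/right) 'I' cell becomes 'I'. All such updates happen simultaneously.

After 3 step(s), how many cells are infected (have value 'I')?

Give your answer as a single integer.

Answer: 15

Derivation:
Step 0 (initial): 2 infected
Step 1: +5 new -> 7 infected
Step 2: +5 new -> 12 infected
Step 3: +3 new -> 15 infected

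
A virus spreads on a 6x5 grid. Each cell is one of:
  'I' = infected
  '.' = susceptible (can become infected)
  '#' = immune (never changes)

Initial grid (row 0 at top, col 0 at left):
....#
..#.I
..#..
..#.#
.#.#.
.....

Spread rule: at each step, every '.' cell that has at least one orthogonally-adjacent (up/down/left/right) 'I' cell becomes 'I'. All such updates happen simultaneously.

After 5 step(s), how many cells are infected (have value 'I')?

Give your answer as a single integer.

Step 0 (initial): 1 infected
Step 1: +2 new -> 3 infected
Step 2: +2 new -> 5 infected
Step 3: +2 new -> 7 infected
Step 4: +1 new -> 8 infected
Step 5: +2 new -> 10 infected

Answer: 10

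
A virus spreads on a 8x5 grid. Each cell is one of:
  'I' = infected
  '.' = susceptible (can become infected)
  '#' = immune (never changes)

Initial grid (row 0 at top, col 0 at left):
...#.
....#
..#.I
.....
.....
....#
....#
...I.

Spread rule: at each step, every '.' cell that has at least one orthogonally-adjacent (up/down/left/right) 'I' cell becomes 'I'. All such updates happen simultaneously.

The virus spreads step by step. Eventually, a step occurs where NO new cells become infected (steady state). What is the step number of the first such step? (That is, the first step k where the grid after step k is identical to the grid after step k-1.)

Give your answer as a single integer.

Answer: 7

Derivation:
Step 0 (initial): 2 infected
Step 1: +5 new -> 7 infected
Step 2: +6 new -> 13 infected
Step 3: +6 new -> 19 infected
Step 4: +6 new -> 25 infected
Step 5: +6 new -> 31 infected
Step 6: +3 new -> 34 infected
Step 7: +0 new -> 34 infected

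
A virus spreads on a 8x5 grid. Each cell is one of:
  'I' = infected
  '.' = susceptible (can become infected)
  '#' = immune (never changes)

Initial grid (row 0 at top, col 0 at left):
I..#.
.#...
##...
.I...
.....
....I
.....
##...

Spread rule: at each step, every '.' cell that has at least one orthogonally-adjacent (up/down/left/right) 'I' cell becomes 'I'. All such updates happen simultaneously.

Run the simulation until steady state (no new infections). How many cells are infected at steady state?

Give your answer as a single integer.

Answer: 34

Derivation:
Step 0 (initial): 3 infected
Step 1: +8 new -> 11 infected
Step 2: +11 new -> 22 infected
Step 3: +7 new -> 29 infected
Step 4: +4 new -> 33 infected
Step 5: +1 new -> 34 infected
Step 6: +0 new -> 34 infected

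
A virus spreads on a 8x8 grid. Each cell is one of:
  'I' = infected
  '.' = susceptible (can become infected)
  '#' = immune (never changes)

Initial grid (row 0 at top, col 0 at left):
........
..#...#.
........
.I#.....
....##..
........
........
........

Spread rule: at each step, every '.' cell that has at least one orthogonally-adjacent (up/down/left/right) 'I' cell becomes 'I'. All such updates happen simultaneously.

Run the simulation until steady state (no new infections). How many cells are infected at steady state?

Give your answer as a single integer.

Step 0 (initial): 1 infected
Step 1: +3 new -> 4 infected
Step 2: +6 new -> 10 infected
Step 3: +7 new -> 17 infected
Step 4: +9 new -> 26 infected
Step 5: +8 new -> 34 infected
Step 6: +7 new -> 41 infected
Step 7: +6 new -> 47 infected
Step 8: +7 new -> 54 infected
Step 9: +4 new -> 58 infected
Step 10: +1 new -> 59 infected
Step 11: +0 new -> 59 infected

Answer: 59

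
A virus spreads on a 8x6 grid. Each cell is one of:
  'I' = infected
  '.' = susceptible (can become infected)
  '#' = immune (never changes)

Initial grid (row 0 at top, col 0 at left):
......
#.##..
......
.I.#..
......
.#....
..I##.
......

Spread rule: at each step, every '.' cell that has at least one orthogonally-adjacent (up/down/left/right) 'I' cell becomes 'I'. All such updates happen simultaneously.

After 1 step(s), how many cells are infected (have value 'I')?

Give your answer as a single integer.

Step 0 (initial): 2 infected
Step 1: +7 new -> 9 infected

Answer: 9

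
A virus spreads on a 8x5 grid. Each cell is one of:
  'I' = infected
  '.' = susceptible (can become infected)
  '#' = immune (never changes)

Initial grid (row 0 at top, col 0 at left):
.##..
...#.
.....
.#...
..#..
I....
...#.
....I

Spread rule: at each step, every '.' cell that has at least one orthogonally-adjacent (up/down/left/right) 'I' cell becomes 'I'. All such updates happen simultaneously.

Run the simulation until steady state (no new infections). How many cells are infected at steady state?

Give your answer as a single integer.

Answer: 34

Derivation:
Step 0 (initial): 2 infected
Step 1: +5 new -> 7 infected
Step 2: +7 new -> 14 infected
Step 3: +5 new -> 19 infected
Step 4: +4 new -> 23 infected
Step 5: +5 new -> 28 infected
Step 6: +4 new -> 32 infected
Step 7: +1 new -> 33 infected
Step 8: +1 new -> 34 infected
Step 9: +0 new -> 34 infected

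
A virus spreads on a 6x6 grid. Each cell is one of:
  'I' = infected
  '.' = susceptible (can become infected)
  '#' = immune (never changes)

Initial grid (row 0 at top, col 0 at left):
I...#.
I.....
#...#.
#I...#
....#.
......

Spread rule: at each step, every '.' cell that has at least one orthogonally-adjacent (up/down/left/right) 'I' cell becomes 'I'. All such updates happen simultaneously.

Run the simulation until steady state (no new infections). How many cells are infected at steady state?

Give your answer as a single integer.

Answer: 30

Derivation:
Step 0 (initial): 3 infected
Step 1: +5 new -> 8 infected
Step 2: +7 new -> 15 infected
Step 3: +7 new -> 22 infected
Step 4: +2 new -> 24 infected
Step 5: +2 new -> 26 infected
Step 6: +3 new -> 29 infected
Step 7: +1 new -> 30 infected
Step 8: +0 new -> 30 infected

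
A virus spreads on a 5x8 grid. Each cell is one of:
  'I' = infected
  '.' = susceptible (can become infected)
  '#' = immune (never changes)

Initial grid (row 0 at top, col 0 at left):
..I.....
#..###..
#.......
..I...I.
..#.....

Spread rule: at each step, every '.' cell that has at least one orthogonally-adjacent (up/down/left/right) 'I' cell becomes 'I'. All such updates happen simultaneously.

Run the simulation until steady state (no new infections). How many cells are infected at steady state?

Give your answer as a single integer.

Step 0 (initial): 3 infected
Step 1: +10 new -> 13 infected
Step 2: +14 new -> 27 infected
Step 3: +6 new -> 33 infected
Step 4: +1 new -> 34 infected
Step 5: +0 new -> 34 infected

Answer: 34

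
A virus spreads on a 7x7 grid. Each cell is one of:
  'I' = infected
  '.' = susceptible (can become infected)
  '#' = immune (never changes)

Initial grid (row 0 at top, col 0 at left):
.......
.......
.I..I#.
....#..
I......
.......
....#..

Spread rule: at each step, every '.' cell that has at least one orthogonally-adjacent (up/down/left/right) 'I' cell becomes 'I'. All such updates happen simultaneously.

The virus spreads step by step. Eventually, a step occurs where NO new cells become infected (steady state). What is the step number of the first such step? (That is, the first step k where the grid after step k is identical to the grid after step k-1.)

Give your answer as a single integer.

Step 0 (initial): 3 infected
Step 1: +9 new -> 12 infected
Step 2: +11 new -> 23 infected
Step 3: +8 new -> 31 infected
Step 4: +5 new -> 36 infected
Step 5: +4 new -> 40 infected
Step 6: +3 new -> 43 infected
Step 7: +2 new -> 45 infected
Step 8: +1 new -> 46 infected
Step 9: +0 new -> 46 infected

Answer: 9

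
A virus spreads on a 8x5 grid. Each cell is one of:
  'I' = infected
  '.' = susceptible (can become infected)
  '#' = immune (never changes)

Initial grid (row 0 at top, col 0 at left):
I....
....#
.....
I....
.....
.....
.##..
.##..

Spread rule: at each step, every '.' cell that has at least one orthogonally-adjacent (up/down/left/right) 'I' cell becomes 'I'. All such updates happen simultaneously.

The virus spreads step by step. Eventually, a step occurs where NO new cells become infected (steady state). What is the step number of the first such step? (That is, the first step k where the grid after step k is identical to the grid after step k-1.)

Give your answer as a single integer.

Answer: 9

Derivation:
Step 0 (initial): 2 infected
Step 1: +5 new -> 7 infected
Step 2: +6 new -> 13 infected
Step 3: +7 new -> 20 infected
Step 4: +7 new -> 27 infected
Step 5: +3 new -> 30 infected
Step 6: +2 new -> 32 infected
Step 7: +2 new -> 34 infected
Step 8: +1 new -> 35 infected
Step 9: +0 new -> 35 infected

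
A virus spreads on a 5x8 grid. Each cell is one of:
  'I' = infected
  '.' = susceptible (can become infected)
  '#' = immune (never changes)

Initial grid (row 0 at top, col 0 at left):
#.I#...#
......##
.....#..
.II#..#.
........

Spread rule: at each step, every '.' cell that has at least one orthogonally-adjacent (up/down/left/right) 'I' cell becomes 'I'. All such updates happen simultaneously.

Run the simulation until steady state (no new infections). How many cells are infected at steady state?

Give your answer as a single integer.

Answer: 32

Derivation:
Step 0 (initial): 3 infected
Step 1: +7 new -> 10 infected
Step 2: +6 new -> 16 infected
Step 3: +4 new -> 20 infected
Step 4: +4 new -> 24 infected
Step 5: +3 new -> 27 infected
Step 6: +2 new -> 29 infected
Step 7: +1 new -> 30 infected
Step 8: +1 new -> 31 infected
Step 9: +1 new -> 32 infected
Step 10: +0 new -> 32 infected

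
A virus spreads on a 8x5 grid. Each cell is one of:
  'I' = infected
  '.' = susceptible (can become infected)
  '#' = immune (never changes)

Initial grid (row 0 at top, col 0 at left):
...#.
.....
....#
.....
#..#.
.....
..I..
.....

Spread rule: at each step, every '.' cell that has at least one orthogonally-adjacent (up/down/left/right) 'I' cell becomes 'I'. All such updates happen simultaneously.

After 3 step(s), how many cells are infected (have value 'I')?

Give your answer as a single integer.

Step 0 (initial): 1 infected
Step 1: +4 new -> 5 infected
Step 2: +7 new -> 12 infected
Step 3: +6 new -> 18 infected

Answer: 18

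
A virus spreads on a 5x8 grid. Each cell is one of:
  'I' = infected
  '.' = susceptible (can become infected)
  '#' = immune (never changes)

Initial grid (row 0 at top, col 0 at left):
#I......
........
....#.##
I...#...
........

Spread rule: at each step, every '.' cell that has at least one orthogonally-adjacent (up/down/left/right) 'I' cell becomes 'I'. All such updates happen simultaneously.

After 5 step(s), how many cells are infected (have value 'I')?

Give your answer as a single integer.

Step 0 (initial): 2 infected
Step 1: +5 new -> 7 infected
Step 2: +6 new -> 13 infected
Step 3: +5 new -> 18 infected
Step 4: +4 new -> 22 infected
Step 5: +3 new -> 25 infected

Answer: 25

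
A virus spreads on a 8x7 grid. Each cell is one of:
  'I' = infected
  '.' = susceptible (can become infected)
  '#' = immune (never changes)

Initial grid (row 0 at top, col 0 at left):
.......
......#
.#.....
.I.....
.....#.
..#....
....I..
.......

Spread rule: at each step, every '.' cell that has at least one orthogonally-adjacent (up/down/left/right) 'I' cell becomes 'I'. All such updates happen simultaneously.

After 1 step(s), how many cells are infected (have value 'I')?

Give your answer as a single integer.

Step 0 (initial): 2 infected
Step 1: +7 new -> 9 infected

Answer: 9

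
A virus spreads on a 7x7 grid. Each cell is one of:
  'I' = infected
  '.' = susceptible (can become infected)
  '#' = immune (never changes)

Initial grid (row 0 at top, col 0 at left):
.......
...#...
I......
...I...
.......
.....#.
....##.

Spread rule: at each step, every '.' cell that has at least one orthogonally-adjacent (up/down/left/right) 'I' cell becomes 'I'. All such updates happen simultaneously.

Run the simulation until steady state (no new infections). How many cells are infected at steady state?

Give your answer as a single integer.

Answer: 45

Derivation:
Step 0 (initial): 2 infected
Step 1: +7 new -> 9 infected
Step 2: +10 new -> 19 infected
Step 3: +11 new -> 30 infected
Step 4: +8 new -> 38 infected
Step 5: +5 new -> 43 infected
Step 6: +2 new -> 45 infected
Step 7: +0 new -> 45 infected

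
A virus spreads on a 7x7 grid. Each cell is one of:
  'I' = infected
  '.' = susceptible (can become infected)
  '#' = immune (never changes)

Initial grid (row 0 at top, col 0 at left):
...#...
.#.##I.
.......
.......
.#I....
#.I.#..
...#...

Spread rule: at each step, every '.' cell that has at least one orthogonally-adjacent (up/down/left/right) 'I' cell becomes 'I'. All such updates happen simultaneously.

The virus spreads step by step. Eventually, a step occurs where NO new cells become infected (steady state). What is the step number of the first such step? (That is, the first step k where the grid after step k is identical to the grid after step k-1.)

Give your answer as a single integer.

Answer: 7

Derivation:
Step 0 (initial): 3 infected
Step 1: +8 new -> 11 infected
Step 2: +10 new -> 21 infected
Step 3: +8 new -> 29 infected
Step 4: +5 new -> 34 infected
Step 5: +4 new -> 38 infected
Step 6: +3 new -> 41 infected
Step 7: +0 new -> 41 infected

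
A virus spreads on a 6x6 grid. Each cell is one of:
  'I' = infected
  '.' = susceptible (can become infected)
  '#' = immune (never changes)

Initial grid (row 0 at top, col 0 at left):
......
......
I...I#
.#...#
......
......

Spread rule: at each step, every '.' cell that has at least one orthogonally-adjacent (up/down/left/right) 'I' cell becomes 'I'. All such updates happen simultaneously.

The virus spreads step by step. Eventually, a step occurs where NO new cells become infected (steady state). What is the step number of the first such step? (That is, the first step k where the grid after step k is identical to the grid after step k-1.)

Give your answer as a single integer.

Answer: 6

Derivation:
Step 0 (initial): 2 infected
Step 1: +6 new -> 8 infected
Step 2: +9 new -> 17 infected
Step 3: +10 new -> 27 infected
Step 4: +5 new -> 32 infected
Step 5: +1 new -> 33 infected
Step 6: +0 new -> 33 infected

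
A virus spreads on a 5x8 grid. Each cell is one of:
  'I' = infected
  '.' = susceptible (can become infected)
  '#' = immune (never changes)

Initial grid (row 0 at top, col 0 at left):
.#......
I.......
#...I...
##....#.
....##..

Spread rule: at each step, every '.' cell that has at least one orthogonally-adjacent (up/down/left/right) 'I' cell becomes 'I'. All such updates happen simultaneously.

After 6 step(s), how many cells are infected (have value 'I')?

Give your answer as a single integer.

Answer: 33

Derivation:
Step 0 (initial): 2 infected
Step 1: +6 new -> 8 infected
Step 2: +9 new -> 17 infected
Step 3: +7 new -> 24 infected
Step 4: +4 new -> 28 infected
Step 5: +3 new -> 31 infected
Step 6: +2 new -> 33 infected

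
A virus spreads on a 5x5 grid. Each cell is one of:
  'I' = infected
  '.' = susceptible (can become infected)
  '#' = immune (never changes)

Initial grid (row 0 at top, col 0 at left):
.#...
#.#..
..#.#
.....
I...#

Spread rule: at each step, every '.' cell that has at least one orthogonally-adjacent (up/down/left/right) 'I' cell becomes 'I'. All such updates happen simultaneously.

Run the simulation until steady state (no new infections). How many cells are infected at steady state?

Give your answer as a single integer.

Answer: 18

Derivation:
Step 0 (initial): 1 infected
Step 1: +2 new -> 3 infected
Step 2: +3 new -> 6 infected
Step 3: +3 new -> 9 infected
Step 4: +2 new -> 11 infected
Step 5: +2 new -> 13 infected
Step 6: +1 new -> 14 infected
Step 7: +2 new -> 16 infected
Step 8: +2 new -> 18 infected
Step 9: +0 new -> 18 infected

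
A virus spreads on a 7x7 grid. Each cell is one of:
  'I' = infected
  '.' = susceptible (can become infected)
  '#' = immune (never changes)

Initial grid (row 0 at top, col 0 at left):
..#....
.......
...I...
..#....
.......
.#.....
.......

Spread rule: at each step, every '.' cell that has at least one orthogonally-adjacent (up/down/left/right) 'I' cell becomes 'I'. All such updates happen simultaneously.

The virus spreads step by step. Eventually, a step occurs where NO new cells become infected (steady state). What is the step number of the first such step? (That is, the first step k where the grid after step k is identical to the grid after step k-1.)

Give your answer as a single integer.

Step 0 (initial): 1 infected
Step 1: +4 new -> 5 infected
Step 2: +7 new -> 12 infected
Step 3: +10 new -> 22 infected
Step 4: +11 new -> 33 infected
Step 5: +7 new -> 40 infected
Step 6: +4 new -> 44 infected
Step 7: +2 new -> 46 infected
Step 8: +0 new -> 46 infected

Answer: 8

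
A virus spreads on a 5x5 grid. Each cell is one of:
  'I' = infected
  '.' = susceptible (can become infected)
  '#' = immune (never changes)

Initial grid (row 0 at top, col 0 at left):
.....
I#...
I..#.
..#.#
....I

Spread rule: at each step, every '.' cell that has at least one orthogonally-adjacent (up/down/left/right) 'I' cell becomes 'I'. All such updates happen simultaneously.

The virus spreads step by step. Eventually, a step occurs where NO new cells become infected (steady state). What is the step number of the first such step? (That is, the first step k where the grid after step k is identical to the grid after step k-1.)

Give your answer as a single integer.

Answer: 7

Derivation:
Step 0 (initial): 3 infected
Step 1: +4 new -> 7 infected
Step 2: +6 new -> 13 infected
Step 3: +3 new -> 16 infected
Step 4: +2 new -> 18 infected
Step 5: +2 new -> 20 infected
Step 6: +1 new -> 21 infected
Step 7: +0 new -> 21 infected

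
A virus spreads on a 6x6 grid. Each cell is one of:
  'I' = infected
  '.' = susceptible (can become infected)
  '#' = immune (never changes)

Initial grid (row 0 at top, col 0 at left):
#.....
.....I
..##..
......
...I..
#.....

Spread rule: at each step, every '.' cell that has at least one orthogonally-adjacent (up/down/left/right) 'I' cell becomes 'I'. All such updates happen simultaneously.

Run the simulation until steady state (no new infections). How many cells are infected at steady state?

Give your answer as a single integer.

Step 0 (initial): 2 infected
Step 1: +7 new -> 9 infected
Step 2: +10 new -> 19 infected
Step 3: +6 new -> 25 infected
Step 4: +4 new -> 29 infected
Step 5: +3 new -> 32 infected
Step 6: +0 new -> 32 infected

Answer: 32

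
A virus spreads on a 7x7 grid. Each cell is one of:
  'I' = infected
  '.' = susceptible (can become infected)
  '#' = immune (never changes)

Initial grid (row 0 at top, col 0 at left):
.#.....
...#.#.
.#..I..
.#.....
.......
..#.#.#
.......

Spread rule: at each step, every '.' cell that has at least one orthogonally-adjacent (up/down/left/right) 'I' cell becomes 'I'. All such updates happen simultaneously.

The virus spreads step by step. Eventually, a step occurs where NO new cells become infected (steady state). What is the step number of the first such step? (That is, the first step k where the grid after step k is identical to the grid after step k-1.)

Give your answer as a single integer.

Answer: 9

Derivation:
Step 0 (initial): 1 infected
Step 1: +4 new -> 5 infected
Step 2: +6 new -> 11 infected
Step 3: +8 new -> 19 infected
Step 4: +7 new -> 26 infected
Step 5: +4 new -> 30 infected
Step 6: +7 new -> 37 infected
Step 7: +3 new -> 40 infected
Step 8: +1 new -> 41 infected
Step 9: +0 new -> 41 infected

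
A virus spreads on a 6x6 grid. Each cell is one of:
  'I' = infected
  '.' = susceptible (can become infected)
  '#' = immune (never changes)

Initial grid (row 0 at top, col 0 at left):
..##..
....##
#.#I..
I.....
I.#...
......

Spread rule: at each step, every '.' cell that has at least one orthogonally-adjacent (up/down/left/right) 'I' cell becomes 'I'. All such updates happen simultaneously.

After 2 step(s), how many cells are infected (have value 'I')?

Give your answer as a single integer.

Answer: 16

Derivation:
Step 0 (initial): 3 infected
Step 1: +6 new -> 9 infected
Step 2: +7 new -> 16 infected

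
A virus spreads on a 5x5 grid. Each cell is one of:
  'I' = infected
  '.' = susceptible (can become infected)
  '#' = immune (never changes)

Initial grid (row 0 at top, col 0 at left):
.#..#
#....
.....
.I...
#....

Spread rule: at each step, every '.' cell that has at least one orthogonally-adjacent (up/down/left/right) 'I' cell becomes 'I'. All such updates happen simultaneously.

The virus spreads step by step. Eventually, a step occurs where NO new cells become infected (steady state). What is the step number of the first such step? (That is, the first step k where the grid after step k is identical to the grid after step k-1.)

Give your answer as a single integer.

Answer: 6

Derivation:
Step 0 (initial): 1 infected
Step 1: +4 new -> 5 infected
Step 2: +5 new -> 10 infected
Step 3: +4 new -> 14 infected
Step 4: +4 new -> 18 infected
Step 5: +2 new -> 20 infected
Step 6: +0 new -> 20 infected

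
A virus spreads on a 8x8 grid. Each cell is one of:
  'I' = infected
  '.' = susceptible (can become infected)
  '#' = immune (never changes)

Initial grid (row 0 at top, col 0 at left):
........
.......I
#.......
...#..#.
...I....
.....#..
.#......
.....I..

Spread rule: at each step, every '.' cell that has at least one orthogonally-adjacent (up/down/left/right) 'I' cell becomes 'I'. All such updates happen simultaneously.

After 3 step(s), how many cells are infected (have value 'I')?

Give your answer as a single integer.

Step 0 (initial): 3 infected
Step 1: +9 new -> 12 infected
Step 2: +15 new -> 27 infected
Step 3: +15 new -> 42 infected

Answer: 42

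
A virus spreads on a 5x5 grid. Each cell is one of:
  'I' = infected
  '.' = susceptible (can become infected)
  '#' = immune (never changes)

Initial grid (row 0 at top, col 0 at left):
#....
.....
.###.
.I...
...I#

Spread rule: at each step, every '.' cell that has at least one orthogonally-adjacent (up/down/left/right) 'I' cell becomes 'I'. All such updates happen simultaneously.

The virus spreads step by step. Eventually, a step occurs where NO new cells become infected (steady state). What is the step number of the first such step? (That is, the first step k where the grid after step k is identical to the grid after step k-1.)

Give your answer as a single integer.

Step 0 (initial): 2 infected
Step 1: +5 new -> 7 infected
Step 2: +3 new -> 10 infected
Step 3: +2 new -> 12 infected
Step 4: +2 new -> 14 infected
Step 5: +4 new -> 18 infected
Step 6: +2 new -> 20 infected
Step 7: +0 new -> 20 infected

Answer: 7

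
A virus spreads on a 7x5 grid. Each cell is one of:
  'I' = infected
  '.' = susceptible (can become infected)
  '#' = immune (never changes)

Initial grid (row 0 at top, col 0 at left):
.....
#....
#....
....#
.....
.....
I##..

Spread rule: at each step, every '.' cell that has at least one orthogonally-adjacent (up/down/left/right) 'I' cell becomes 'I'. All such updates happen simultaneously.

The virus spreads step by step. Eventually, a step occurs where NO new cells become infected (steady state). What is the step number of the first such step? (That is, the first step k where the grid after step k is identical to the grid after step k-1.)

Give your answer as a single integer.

Step 0 (initial): 1 infected
Step 1: +1 new -> 2 infected
Step 2: +2 new -> 4 infected
Step 3: +3 new -> 7 infected
Step 4: +3 new -> 10 infected
Step 5: +5 new -> 15 infected
Step 6: +5 new -> 20 infected
Step 7: +3 new -> 23 infected
Step 8: +4 new -> 27 infected
Step 9: +2 new -> 29 infected
Step 10: +1 new -> 30 infected
Step 11: +0 new -> 30 infected

Answer: 11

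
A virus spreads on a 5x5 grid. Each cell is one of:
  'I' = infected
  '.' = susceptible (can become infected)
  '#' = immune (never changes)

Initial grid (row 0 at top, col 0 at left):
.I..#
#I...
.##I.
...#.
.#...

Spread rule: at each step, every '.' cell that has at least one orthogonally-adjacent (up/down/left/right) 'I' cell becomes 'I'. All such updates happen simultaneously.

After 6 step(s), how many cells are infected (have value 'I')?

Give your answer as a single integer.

Step 0 (initial): 3 infected
Step 1: +5 new -> 8 infected
Step 2: +3 new -> 11 infected
Step 3: +1 new -> 12 infected
Step 4: +1 new -> 13 infected
Step 5: +1 new -> 14 infected
Step 6: +1 new -> 15 infected

Answer: 15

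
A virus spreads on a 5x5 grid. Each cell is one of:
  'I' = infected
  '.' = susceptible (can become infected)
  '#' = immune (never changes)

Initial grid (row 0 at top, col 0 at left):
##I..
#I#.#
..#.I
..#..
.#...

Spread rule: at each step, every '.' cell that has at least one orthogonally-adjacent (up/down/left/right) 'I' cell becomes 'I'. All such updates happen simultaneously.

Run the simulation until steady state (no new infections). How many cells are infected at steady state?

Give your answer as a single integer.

Answer: 17

Derivation:
Step 0 (initial): 3 infected
Step 1: +4 new -> 7 infected
Step 2: +6 new -> 13 infected
Step 3: +2 new -> 15 infected
Step 4: +2 new -> 17 infected
Step 5: +0 new -> 17 infected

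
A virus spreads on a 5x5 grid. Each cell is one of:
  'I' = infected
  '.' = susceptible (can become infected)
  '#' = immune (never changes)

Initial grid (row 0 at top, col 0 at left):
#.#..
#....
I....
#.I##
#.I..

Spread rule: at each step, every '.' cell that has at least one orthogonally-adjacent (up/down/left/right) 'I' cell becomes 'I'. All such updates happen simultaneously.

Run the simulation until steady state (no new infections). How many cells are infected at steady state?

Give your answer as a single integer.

Step 0 (initial): 3 infected
Step 1: +5 new -> 8 infected
Step 2: +4 new -> 12 infected
Step 3: +3 new -> 15 infected
Step 4: +2 new -> 17 infected
Step 5: +1 new -> 18 infected
Step 6: +0 new -> 18 infected

Answer: 18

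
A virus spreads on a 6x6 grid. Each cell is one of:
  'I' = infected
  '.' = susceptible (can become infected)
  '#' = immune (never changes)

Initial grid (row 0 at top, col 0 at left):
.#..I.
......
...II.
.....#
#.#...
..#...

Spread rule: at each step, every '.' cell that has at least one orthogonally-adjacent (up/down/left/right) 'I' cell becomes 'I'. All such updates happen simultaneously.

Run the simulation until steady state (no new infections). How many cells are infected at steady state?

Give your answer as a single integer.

Answer: 31

Derivation:
Step 0 (initial): 3 infected
Step 1: +8 new -> 11 infected
Step 2: +7 new -> 18 infected
Step 3: +6 new -> 24 infected
Step 4: +4 new -> 28 infected
Step 5: +2 new -> 30 infected
Step 6: +1 new -> 31 infected
Step 7: +0 new -> 31 infected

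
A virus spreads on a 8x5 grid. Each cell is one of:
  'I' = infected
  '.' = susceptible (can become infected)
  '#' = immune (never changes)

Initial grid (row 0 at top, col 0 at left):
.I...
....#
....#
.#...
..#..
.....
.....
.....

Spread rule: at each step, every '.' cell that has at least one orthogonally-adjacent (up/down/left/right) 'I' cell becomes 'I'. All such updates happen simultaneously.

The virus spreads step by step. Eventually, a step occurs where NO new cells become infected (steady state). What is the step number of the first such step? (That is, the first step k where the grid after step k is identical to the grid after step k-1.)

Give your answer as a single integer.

Answer: 11

Derivation:
Step 0 (initial): 1 infected
Step 1: +3 new -> 4 infected
Step 2: +4 new -> 8 infected
Step 3: +4 new -> 12 infected
Step 4: +3 new -> 15 infected
Step 5: +2 new -> 17 infected
Step 6: +4 new -> 21 infected
Step 7: +4 new -> 25 infected
Step 8: +5 new -> 30 infected
Step 9: +4 new -> 34 infected
Step 10: +2 new -> 36 infected
Step 11: +0 new -> 36 infected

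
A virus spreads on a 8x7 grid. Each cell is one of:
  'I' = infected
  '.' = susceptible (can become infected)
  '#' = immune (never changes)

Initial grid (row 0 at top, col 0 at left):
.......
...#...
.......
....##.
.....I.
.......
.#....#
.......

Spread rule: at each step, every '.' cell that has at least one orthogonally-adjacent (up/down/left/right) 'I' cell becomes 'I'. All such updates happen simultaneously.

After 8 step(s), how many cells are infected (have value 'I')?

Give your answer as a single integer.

Answer: 50

Derivation:
Step 0 (initial): 1 infected
Step 1: +3 new -> 4 infected
Step 2: +5 new -> 9 infected
Step 3: +6 new -> 15 infected
Step 4: +9 new -> 24 infected
Step 5: +9 new -> 33 infected
Step 6: +7 new -> 40 infected
Step 7: +6 new -> 46 infected
Step 8: +4 new -> 50 infected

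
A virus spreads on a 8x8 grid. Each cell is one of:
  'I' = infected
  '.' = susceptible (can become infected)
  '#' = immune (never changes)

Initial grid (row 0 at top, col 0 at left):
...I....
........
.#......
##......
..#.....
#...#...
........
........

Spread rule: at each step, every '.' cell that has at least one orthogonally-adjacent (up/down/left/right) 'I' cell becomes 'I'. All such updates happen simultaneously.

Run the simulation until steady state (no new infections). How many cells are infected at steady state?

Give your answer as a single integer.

Step 0 (initial): 1 infected
Step 1: +3 new -> 4 infected
Step 2: +5 new -> 9 infected
Step 3: +7 new -> 16 infected
Step 4: +7 new -> 23 infected
Step 5: +6 new -> 29 infected
Step 6: +5 new -> 34 infected
Step 7: +7 new -> 41 infected
Step 8: +7 new -> 48 infected
Step 9: +6 new -> 54 infected
Step 10: +3 new -> 57 infected
Step 11: +1 new -> 58 infected
Step 12: +0 new -> 58 infected

Answer: 58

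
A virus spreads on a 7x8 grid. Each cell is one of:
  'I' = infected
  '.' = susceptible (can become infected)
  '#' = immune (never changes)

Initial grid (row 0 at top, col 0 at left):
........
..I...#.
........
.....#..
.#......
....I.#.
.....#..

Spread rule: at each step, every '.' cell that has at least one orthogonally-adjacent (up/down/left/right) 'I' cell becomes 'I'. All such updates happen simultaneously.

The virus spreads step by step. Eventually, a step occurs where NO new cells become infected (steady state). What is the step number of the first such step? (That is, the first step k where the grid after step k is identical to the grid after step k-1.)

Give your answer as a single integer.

Step 0 (initial): 2 infected
Step 1: +8 new -> 10 infected
Step 2: +12 new -> 22 infected
Step 3: +11 new -> 33 infected
Step 4: +7 new -> 40 infected
Step 5: +6 new -> 46 infected
Step 6: +3 new -> 49 infected
Step 7: +2 new -> 51 infected
Step 8: +0 new -> 51 infected

Answer: 8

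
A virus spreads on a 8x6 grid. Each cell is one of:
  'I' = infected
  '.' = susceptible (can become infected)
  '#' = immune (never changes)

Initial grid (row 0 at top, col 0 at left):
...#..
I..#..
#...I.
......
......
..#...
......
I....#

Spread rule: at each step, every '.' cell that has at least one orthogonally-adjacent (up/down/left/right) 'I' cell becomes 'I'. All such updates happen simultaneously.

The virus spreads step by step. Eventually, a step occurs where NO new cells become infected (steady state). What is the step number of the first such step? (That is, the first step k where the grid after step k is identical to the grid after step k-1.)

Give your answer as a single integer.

Step 0 (initial): 3 infected
Step 1: +8 new -> 11 infected
Step 2: +12 new -> 23 infected
Step 3: +11 new -> 34 infected
Step 4: +8 new -> 42 infected
Step 5: +1 new -> 43 infected
Step 6: +0 new -> 43 infected

Answer: 6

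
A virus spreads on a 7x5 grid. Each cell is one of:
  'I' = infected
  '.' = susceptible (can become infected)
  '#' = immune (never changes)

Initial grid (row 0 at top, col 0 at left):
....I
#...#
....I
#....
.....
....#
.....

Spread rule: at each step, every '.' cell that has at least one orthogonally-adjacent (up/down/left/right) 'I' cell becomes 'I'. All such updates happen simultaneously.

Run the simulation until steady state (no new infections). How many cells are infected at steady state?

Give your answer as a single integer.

Step 0 (initial): 2 infected
Step 1: +3 new -> 5 infected
Step 2: +5 new -> 10 infected
Step 3: +5 new -> 15 infected
Step 4: +6 new -> 21 infected
Step 5: +3 new -> 24 infected
Step 6: +4 new -> 28 infected
Step 7: +2 new -> 30 infected
Step 8: +1 new -> 31 infected
Step 9: +0 new -> 31 infected

Answer: 31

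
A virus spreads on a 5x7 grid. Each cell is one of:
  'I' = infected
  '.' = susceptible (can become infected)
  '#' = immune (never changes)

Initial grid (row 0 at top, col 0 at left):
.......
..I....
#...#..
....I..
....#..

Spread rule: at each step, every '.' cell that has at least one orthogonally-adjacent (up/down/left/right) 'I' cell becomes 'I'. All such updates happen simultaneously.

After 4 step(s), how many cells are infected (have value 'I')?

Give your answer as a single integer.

Answer: 30

Derivation:
Step 0 (initial): 2 infected
Step 1: +6 new -> 8 infected
Step 2: +11 new -> 19 infected
Step 3: +7 new -> 26 infected
Step 4: +4 new -> 30 infected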